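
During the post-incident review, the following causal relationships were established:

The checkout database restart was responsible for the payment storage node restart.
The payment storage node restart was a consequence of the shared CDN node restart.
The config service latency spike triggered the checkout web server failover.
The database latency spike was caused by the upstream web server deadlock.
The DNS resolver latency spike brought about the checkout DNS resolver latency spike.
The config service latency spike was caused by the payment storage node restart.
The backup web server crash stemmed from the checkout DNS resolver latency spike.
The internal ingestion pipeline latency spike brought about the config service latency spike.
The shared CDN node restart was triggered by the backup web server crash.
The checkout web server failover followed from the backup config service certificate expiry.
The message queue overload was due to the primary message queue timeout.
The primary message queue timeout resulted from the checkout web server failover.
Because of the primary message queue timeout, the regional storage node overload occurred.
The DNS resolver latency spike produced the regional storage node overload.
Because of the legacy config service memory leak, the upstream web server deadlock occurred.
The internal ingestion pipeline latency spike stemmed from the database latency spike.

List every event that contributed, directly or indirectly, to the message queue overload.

the DNS resolver latency spike, the backup config service certificate expiry, the backup web server crash, the checkout DNS resolver latency spike, the checkout database restart, the checkout web server failover, the config service latency spike, the database latency spike, the internal ingestion pipeline latency spike, the legacy config service memory leak, the payment storage node restart, the primary message queue timeout, the shared CDN node restart, the upstream web server deadlock

Immediate cause of the message queue overload: the primary message queue timeout.
Further upstream: the checkout database restart, the legacy config service memory leak, the DNS resolver latency spike, the checkout DNS resolver latency spike, the backup web server crash, the upstream web server deadlock, the shared CDN node restart, the payment storage node restart, the database latency spike, the internal ingestion pipeline latency spike, the backup config service certificate expiry, the config service latency spike, the checkout web server failover.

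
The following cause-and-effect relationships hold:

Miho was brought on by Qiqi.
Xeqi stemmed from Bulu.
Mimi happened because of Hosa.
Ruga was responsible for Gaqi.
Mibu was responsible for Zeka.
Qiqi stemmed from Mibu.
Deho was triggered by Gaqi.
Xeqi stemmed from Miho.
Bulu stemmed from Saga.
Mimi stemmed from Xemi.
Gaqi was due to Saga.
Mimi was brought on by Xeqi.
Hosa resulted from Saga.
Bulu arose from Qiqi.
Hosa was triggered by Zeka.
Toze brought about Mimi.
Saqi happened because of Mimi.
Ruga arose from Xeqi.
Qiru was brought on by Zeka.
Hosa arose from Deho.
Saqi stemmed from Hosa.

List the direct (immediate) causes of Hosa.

Upstream contributors include Mibu, Qiqi, Miho, Bulu, Xeqi, Ruga, Gaqi, but only Deho, Saga, Zeka feed directly into Hosa.

Deho, Saga, Zeka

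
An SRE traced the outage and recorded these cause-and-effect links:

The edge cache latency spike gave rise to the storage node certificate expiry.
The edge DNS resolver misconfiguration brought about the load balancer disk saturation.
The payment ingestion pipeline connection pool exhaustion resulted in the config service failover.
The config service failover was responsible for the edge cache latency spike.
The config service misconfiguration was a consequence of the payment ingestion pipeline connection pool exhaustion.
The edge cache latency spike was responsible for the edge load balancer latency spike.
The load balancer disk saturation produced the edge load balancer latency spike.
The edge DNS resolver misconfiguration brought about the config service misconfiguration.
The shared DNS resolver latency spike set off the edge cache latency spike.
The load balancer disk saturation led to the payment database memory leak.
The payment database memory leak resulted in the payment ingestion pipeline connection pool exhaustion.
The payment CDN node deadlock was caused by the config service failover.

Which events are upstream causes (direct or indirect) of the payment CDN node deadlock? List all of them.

the config service failover, the edge DNS resolver misconfiguration, the load balancer disk saturation, the payment database memory leak, the payment ingestion pipeline connection pool exhaustion

Immediate cause of the payment CDN node deadlock: the config service failover.
Further upstream: the edge DNS resolver misconfiguration, the load balancer disk saturation, the payment database memory leak, the payment ingestion pipeline connection pool exhaustion.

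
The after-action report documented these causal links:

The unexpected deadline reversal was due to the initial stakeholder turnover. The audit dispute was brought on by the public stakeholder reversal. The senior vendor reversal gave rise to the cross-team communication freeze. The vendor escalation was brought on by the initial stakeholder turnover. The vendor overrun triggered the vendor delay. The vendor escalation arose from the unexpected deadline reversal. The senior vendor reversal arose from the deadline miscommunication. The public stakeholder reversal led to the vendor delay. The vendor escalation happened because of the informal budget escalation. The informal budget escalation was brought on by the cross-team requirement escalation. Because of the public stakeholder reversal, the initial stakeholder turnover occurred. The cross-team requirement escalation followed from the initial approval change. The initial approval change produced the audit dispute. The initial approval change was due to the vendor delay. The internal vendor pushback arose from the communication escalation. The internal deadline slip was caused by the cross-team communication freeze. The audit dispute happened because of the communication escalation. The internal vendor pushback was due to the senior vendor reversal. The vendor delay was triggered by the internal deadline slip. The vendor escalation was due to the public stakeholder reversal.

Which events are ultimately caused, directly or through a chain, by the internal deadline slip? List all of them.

the audit dispute, the cross-team requirement escalation, the informal budget escalation, the initial approval change, the vendor delay, the vendor escalation

Direct effects: the vendor delay.
2 steps out: the initial approval change.
3 steps out: the cross-team requirement escalation, the audit dispute.
4 steps out: the informal budget escalation.
5 steps out: the vendor escalation.
Not reachable from it: the public stakeholder reversal, the deadline miscommunication, the senior vendor reversal, the communication escalation, the cross-team communication freeze, the vendor overrun, the internal vendor pushback, the initial stakeholder turnover, the unexpected deadline reversal.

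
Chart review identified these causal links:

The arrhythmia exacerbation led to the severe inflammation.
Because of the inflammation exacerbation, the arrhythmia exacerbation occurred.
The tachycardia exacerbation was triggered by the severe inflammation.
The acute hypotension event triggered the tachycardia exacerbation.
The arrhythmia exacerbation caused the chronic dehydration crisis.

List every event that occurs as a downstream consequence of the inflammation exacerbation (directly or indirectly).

Direct effects: the arrhythmia exacerbation.
2 steps out: the chronic dehydration crisis, the severe inflammation.
3 steps out: the tachycardia exacerbation.
Not reachable from it: the acute hypotension event.

the arrhythmia exacerbation, the chronic dehydration crisis, the severe inflammation, the tachycardia exacerbation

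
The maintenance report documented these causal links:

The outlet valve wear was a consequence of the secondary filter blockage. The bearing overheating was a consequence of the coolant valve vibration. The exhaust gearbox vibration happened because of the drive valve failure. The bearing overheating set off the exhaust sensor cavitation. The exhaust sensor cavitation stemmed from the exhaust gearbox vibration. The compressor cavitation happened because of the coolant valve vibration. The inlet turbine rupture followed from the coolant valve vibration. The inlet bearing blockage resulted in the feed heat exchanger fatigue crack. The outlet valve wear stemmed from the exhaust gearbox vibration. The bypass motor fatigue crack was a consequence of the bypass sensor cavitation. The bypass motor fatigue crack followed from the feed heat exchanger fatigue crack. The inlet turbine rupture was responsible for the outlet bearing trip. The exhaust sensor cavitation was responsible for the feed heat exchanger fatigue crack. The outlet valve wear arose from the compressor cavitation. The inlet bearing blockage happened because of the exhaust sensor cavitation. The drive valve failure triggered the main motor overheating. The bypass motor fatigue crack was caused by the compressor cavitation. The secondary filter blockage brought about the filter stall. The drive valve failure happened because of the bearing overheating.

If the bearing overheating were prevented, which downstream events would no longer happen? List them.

the drive valve failure, the exhaust gearbox vibration, the exhaust sensor cavitation, the feed heat exchanger fatigue crack, the inlet bearing blockage, the main motor overheating

Downstream of the bearing overheating: the drive valve failure, the exhaust gearbox vibration, the exhaust sensor cavitation, the outlet valve wear, the main motor overheating, the inlet bearing blockage, the feed heat exchanger fatigue crack, the bypass motor fatigue crack.
Of those, still caused via another path: the outlet valve wear, the bypass motor fatigue crack.
The remainder have no surviving cause.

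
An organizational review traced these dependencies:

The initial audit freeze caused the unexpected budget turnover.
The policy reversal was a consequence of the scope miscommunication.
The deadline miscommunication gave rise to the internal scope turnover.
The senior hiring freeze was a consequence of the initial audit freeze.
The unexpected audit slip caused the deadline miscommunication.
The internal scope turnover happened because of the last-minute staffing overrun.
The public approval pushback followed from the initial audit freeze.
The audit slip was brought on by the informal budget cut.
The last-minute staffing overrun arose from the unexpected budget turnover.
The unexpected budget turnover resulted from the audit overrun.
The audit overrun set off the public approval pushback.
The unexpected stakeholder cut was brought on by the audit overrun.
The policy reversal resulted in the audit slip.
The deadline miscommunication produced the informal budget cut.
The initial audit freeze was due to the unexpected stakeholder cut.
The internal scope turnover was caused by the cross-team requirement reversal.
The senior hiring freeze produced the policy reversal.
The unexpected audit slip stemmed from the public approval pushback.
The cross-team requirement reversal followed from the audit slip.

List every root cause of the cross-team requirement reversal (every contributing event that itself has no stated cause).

the audit overrun, the scope miscommunication

Tracing upstream from the cross-team requirement reversal: the cross-team requirement reversal ← the audit slip ← the policy reversal ← the scope miscommunication.
A separate upstream branch: the cross-team requirement reversal ← the audit slip ← the informal budget cut ← the deadline miscommunication ← the unexpected audit slip ← the public approval pushback ← the audit overrun.
Each of those chain origins has no stated cause.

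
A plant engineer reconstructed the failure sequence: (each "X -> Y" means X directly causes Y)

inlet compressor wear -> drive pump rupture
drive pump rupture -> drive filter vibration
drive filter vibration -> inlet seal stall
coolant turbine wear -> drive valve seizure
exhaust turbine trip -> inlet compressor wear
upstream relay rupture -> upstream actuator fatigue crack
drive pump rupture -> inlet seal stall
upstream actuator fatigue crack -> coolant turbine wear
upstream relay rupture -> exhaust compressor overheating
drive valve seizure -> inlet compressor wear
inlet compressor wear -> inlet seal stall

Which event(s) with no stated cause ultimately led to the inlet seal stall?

Tracing upstream from the inlet seal stall: the inlet seal stall ← the inlet compressor wear ← the drive valve seizure ← the coolant turbine wear ← the upstream actuator fatigue crack ← the upstream relay rupture.
A separate upstream branch: the inlet seal stall ← the inlet compressor wear ← the exhaust turbine trip.
Each of those chain origins has no stated cause.

the exhaust turbine trip, the upstream relay rupture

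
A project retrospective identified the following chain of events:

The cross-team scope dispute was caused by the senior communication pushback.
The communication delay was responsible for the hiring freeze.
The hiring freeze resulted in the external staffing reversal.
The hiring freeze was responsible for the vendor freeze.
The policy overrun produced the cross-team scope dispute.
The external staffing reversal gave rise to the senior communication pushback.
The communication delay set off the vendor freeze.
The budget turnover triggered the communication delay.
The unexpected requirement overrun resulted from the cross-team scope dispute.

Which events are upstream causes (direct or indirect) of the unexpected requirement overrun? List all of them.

the budget turnover, the communication delay, the cross-team scope dispute, the external staffing reversal, the hiring freeze, the policy overrun, the senior communication pushback

Immediate cause of the unexpected requirement overrun: the cross-team scope dispute.
Further upstream: the budget turnover, the communication delay, the policy overrun, the hiring freeze, the external staffing reversal, the senior communication pushback.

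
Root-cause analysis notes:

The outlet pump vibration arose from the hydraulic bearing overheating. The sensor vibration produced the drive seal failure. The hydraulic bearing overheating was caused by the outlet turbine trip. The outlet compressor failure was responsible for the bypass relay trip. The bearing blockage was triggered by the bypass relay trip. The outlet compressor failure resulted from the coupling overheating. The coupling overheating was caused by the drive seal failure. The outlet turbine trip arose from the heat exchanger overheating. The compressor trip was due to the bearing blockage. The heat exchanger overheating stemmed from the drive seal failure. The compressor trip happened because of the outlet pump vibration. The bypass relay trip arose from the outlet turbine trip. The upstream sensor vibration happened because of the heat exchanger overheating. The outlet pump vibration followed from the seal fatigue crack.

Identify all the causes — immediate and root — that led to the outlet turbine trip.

Immediate cause of the outlet turbine trip: the heat exchanger overheating.
Further upstream: the sensor vibration, the drive seal failure.

the drive seal failure, the heat exchanger overheating, the sensor vibration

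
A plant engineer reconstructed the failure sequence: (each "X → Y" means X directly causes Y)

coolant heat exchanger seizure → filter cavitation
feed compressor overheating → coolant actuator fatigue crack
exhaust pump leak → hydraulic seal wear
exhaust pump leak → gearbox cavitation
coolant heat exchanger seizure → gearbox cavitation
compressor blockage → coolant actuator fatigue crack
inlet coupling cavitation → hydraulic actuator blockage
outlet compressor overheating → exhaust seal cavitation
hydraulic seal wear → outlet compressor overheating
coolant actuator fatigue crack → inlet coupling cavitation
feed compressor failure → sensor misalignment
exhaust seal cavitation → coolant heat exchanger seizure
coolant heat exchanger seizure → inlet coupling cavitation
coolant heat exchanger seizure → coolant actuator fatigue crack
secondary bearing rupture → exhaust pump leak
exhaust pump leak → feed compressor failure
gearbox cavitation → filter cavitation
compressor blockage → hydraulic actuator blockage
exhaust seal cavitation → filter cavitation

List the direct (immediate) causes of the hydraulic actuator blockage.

Upstream contributors include the secondary bearing rupture, the exhaust pump leak, the hydraulic seal wear, the outlet compressor overheating, the exhaust seal cavitation, the feed compressor overheating, the coolant heat exchanger seizure, the coolant actuator fatigue crack, but only the compressor blockage, the inlet coupling cavitation feed directly into the hydraulic actuator blockage.

the compressor blockage, the inlet coupling cavitation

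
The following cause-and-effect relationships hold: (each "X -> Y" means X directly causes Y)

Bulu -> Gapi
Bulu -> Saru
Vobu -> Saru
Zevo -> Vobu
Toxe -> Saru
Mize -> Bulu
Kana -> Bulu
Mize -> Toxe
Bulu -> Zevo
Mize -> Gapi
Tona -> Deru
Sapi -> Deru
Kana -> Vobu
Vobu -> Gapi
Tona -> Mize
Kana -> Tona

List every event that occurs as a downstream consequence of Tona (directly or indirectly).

Direct effects: Mize, Deru.
2 steps out: Bulu, Toxe, Gapi.
3 steps out: Zevo, Saru.
4 steps out: Vobu.
Not reachable from it: Kana, Sapi.

Bulu, Deru, Gapi, Mize, Saru, Toxe, Vobu, Zevo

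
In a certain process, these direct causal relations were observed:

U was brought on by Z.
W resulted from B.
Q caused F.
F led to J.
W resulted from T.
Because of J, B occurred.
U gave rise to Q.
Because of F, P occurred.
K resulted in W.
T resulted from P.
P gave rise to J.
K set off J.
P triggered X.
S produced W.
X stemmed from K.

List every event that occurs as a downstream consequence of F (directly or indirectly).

B, J, P, T, W, X

Direct effects: P, J.
2 steps out: X, T, B.
3 steps out: W.
Not reachable from it: S, Z, U, K, Q.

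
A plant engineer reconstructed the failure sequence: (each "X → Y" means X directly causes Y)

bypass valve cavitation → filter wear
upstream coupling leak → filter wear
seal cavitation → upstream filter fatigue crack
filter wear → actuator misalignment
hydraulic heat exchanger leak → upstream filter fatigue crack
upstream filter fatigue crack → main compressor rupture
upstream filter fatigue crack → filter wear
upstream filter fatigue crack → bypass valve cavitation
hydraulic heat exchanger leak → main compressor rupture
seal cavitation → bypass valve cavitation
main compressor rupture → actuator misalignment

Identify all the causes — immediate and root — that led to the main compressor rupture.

Immediate causes of the main compressor rupture: the hydraulic heat exchanger leak, the upstream filter fatigue crack.
Further upstream: the seal cavitation.

the hydraulic heat exchanger leak, the seal cavitation, the upstream filter fatigue crack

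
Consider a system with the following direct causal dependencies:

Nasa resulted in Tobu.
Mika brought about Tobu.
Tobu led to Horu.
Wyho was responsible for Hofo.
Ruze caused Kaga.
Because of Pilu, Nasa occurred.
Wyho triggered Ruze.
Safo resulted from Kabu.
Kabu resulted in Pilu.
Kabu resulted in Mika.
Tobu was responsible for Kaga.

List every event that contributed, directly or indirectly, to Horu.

Kabu, Mika, Nasa, Pilu, Tobu

Immediate cause of Horu: Tobu.
Further upstream: Kabu, Mika, Pilu, Nasa.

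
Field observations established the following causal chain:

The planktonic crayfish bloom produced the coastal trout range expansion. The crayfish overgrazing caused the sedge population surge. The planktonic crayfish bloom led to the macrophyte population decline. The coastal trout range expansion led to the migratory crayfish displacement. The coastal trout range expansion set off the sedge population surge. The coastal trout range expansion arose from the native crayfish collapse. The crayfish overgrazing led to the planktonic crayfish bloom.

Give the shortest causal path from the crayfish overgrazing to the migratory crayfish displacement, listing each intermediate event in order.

the crayfish overgrazing → the planktonic crayfish bloom
the planktonic crayfish bloom → the coastal trout range expansion
the coastal trout range expansion → the migratory crayfish displacement
Length: 3 steps.

the crayfish overgrazing → the planktonic crayfish bloom → the coastal trout range expansion → the migratory crayfish displacement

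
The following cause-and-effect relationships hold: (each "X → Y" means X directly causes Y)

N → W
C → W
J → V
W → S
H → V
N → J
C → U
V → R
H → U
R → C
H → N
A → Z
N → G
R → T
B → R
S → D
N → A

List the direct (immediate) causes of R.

B, V

Upstream contributors include H, N, J, but only B, V feed directly into R.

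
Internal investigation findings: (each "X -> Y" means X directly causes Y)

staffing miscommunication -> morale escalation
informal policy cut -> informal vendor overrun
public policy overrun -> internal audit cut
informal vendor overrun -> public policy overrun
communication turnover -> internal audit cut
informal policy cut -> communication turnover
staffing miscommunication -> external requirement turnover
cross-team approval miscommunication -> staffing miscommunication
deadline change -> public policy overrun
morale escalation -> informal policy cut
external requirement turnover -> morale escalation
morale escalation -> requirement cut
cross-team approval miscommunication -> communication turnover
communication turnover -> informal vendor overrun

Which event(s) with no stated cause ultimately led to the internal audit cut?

Tracing upstream from the internal audit cut: the internal audit cut ← the communication turnover ← the cross-team approval miscommunication.
A separate upstream branch: the internal audit cut ← the public policy overrun ← the deadline change.
Each of those chain origins has no stated cause.

the cross-team approval miscommunication, the deadline change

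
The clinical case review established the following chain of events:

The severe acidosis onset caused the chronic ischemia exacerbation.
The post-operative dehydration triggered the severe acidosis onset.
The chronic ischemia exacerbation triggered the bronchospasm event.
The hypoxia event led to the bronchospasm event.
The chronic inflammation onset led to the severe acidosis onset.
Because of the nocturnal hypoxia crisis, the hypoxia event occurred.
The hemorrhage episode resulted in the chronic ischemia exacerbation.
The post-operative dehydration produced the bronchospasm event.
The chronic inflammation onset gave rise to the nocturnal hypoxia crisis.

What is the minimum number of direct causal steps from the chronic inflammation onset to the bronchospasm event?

Shortest chain: the chronic inflammation onset → the nocturnal hypoxia crisis → the hypoxia event → the bronchospasm event.

3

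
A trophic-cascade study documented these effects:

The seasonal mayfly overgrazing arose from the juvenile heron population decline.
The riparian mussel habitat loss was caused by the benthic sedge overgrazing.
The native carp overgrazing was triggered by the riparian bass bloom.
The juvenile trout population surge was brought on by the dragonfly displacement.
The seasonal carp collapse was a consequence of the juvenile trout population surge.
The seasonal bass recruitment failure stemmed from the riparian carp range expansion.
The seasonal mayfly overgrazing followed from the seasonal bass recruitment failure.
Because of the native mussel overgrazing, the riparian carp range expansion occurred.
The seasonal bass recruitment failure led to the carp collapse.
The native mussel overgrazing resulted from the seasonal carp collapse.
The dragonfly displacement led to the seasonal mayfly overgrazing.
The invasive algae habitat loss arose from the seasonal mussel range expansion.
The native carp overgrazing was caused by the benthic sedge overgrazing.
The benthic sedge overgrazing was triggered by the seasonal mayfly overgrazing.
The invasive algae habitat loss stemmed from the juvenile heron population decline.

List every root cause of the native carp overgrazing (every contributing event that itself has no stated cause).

the dragonfly displacement, the juvenile heron population decline, the riparian bass bloom

Tracing upstream from the native carp overgrazing: the native carp overgrazing ← the benthic sedge overgrazing ← the seasonal mayfly overgrazing ← the juvenile heron population decline.
A separate upstream branch: the native carp overgrazing ← the benthic sedge overgrazing ← the seasonal mayfly overgrazing ← the dragonfly displacement.
A separate upstream branch: the native carp overgrazing ← the riparian bass bloom.
Each of those chain origins has no stated cause.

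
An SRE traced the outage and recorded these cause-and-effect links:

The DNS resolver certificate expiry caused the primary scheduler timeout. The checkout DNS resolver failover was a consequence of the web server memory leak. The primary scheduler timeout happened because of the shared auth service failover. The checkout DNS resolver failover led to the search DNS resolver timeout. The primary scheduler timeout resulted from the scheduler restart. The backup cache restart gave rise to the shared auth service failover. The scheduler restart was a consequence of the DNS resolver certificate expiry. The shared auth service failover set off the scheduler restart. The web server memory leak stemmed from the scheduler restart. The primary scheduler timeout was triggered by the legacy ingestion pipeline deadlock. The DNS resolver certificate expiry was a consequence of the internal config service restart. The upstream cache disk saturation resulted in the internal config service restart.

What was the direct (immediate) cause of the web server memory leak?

Upstream contributors include the upstream cache disk saturation, the internal config service restart, the backup cache restart, the shared auth service failover, the DNS resolver certificate expiry, but only the scheduler restart feeds directly into the web server memory leak.

the scheduler restart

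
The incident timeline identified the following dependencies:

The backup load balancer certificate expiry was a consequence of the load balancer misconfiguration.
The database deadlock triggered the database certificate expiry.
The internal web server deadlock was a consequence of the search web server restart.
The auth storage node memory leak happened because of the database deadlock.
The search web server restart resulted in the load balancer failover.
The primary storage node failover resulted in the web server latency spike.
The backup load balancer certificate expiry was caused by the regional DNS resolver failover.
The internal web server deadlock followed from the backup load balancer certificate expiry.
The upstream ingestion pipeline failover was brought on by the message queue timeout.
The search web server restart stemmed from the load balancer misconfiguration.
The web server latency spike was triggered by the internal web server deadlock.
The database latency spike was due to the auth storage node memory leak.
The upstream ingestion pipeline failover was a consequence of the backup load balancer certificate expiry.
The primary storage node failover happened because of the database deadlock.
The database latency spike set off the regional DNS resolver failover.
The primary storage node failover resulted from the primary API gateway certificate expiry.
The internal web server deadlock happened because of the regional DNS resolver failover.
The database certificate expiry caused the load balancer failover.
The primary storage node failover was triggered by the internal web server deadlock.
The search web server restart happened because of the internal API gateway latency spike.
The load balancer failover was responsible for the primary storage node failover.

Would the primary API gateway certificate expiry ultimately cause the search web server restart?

No

The primary API gateway certificate expiry leads to the primary storage node failover, the web server latency spike; the search web server restart is not among them.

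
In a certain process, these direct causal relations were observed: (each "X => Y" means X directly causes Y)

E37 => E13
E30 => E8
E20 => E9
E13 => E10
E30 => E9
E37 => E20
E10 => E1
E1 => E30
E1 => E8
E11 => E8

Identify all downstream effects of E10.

E1, E30, E8, E9

Direct effects: E1.
2 steps out: E30, E8.
3 steps out: E9.
Not reachable from it: E37, E13, E11, E20.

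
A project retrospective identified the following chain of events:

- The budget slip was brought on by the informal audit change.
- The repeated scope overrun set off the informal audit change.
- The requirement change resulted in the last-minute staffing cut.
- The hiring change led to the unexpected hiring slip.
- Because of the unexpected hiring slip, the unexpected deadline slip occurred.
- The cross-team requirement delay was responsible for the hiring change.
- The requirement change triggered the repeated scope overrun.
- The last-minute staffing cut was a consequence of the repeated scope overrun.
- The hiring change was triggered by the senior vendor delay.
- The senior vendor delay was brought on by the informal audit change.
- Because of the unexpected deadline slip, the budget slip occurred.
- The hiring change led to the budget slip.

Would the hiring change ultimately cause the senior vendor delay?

No

The hiring change leads to the unexpected hiring slip, the unexpected deadline slip, the budget slip; the senior vendor delay is not among them.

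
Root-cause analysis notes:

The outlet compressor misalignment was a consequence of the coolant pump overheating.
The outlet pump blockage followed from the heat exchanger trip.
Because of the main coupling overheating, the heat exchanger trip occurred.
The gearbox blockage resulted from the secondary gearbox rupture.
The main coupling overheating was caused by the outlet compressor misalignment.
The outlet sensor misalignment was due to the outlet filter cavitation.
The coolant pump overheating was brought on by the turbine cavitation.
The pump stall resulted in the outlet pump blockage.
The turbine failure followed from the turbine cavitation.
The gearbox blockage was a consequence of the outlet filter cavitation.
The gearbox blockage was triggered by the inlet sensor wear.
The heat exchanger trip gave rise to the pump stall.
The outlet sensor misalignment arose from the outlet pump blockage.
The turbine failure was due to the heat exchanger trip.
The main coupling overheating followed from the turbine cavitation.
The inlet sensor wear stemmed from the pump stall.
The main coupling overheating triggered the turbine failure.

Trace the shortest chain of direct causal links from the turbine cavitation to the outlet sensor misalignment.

the turbine cavitation → the main coupling overheating → the heat exchanger trip → the outlet pump blockage → the outlet sensor misalignment

the turbine cavitation → the main coupling overheating
the main coupling overheating → the heat exchanger trip
the heat exchanger trip → the outlet pump blockage
the outlet pump blockage → the outlet sensor misalignment
Length: 4 steps.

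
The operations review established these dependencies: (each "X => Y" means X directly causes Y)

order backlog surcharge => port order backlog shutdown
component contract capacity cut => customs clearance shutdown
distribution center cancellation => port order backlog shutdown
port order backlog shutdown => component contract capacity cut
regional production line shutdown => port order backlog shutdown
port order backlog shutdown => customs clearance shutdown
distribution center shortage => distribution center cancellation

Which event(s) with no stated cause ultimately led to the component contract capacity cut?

the distribution center shortage, the order backlog surcharge, the regional production line shutdown

Tracing upstream from the component contract capacity cut: the component contract capacity cut ← the port order backlog shutdown ← the order backlog surcharge.
A separate upstream branch: the component contract capacity cut ← the port order backlog shutdown ← the distribution center cancellation ← the distribution center shortage.
A separate upstream branch: the component contract capacity cut ← the port order backlog shutdown ← the regional production line shutdown.
Each of those chain origins has no stated cause.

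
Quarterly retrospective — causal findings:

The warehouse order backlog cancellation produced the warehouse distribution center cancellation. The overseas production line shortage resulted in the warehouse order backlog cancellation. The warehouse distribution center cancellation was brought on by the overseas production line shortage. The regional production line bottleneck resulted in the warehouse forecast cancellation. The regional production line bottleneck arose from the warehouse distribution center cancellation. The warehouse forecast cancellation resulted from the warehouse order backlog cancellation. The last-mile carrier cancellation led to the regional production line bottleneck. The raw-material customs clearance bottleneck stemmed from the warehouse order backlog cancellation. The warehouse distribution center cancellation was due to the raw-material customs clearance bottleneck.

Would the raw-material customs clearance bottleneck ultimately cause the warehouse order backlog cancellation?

The raw-material customs clearance bottleneck leads to the warehouse distribution center cancellation, the regional production line bottleneck, the warehouse forecast cancellation; the warehouse order backlog cancellation is not among them.

No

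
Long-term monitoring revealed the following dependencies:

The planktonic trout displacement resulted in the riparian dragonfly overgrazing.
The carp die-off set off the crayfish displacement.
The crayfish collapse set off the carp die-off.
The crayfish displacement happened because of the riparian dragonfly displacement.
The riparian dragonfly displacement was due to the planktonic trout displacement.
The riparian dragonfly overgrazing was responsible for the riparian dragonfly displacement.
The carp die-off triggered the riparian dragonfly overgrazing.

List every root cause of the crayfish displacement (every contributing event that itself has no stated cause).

the crayfish collapse, the planktonic trout displacement

Tracing upstream from the crayfish displacement: the crayfish displacement ← the carp die-off ← the crayfish collapse.
A separate upstream branch: the crayfish displacement ← the riparian dragonfly displacement ← the planktonic trout displacement.
Each of those chain origins has no stated cause.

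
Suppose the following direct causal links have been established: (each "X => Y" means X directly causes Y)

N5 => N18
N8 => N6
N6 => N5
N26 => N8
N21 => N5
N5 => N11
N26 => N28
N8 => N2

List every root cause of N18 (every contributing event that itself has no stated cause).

N21, N26

Tracing upstream from N18: N18 ← N5 ← N6 ← N8 ← N26.
A separate upstream branch: N18 ← N5 ← N21.
Each of those chain origins has no stated cause.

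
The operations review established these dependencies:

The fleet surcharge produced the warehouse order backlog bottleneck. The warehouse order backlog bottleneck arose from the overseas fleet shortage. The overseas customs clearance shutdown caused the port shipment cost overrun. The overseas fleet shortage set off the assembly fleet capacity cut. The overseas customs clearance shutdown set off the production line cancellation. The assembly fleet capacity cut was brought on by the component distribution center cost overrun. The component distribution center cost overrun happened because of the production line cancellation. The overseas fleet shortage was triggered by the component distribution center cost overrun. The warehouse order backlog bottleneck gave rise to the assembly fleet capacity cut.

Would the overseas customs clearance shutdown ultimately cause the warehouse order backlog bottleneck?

There is a causal chain: the overseas customs clearance shutdown → the production line cancellation → the component distribution center cost overrun → the overseas fleet shortage → the warehouse order backlog bottleneck.

Yes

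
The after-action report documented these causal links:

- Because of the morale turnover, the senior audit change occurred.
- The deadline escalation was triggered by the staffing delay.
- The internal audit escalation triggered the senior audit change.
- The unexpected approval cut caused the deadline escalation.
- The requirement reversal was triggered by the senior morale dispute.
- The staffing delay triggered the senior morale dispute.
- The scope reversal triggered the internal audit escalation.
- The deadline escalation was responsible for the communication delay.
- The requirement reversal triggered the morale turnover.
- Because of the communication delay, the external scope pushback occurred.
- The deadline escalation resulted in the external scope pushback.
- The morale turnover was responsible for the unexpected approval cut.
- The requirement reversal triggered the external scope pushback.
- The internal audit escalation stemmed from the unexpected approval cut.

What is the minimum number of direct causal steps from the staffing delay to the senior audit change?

4

Shortest chain: the staffing delay → the senior morale dispute → the requirement reversal → the morale turnover → the senior audit change.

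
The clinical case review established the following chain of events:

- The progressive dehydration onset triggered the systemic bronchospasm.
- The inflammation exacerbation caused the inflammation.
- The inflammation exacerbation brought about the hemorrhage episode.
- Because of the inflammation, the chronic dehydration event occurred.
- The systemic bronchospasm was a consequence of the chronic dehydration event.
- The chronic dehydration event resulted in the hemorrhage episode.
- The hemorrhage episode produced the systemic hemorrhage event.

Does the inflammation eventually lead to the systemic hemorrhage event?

Yes

There is a causal chain: the inflammation → the chronic dehydration event → the hemorrhage episode → the systemic hemorrhage event.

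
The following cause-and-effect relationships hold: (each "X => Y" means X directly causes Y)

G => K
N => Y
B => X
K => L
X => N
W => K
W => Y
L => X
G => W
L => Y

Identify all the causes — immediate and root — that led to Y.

Immediate causes of Y: W, L, N.
Further upstream: G, K, X, B.

B, G, K, L, N, W, X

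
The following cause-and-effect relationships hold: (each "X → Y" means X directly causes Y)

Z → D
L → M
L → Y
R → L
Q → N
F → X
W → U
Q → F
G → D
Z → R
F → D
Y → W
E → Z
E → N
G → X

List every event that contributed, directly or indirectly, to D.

E, F, G, Q, Z

Immediate causes of D: F, Z, G.
Further upstream: Q, E.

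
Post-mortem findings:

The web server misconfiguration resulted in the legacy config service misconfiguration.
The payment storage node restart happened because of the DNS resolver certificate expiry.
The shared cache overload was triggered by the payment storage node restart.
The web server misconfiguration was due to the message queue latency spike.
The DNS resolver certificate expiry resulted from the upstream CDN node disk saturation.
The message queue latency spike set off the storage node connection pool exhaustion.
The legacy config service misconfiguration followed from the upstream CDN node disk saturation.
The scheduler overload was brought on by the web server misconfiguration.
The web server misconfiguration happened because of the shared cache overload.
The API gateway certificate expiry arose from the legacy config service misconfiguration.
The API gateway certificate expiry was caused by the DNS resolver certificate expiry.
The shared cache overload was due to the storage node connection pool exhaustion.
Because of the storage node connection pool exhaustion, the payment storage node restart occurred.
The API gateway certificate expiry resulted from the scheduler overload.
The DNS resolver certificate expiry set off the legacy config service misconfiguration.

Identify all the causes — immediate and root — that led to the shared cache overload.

the DNS resolver certificate expiry, the message queue latency spike, the payment storage node restart, the storage node connection pool exhaustion, the upstream CDN node disk saturation

Immediate causes of the shared cache overload: the storage node connection pool exhaustion, the payment storage node restart.
Further upstream: the message queue latency spike, the upstream CDN node disk saturation, the DNS resolver certificate expiry.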